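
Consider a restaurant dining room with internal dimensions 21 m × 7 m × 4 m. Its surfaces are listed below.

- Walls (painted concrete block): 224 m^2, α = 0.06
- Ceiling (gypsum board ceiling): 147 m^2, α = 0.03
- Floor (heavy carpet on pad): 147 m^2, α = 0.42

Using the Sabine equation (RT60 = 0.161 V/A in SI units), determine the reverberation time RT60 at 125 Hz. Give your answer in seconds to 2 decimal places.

1.19 s

Summing Sᵢαᵢ: 13.440 + 4.410 + 61.740 → A = 79.590 sabins.
Volume V = 21 × 7 × 4 = 588 m³.
T = 0.161 V/A = 0.161·588/79.590 = 1.19 s.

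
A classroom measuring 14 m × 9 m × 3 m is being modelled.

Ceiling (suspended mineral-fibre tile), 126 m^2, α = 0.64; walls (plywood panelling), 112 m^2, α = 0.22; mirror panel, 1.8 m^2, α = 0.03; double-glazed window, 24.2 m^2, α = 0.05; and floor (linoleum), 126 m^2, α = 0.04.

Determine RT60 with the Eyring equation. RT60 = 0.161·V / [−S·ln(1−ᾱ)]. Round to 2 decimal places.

Total surface area S = 126 + 112 + 1.8 + 24.2 + 126 = 390.0 m^2.
Σ(Sᵢαᵢ) = 126×0.64 + 112×0.22 + 1.8×0.03 + 24.2×0.05 + 126×0.04 = 111.584.
Mean coefficient ᾱ = A/S = 0.2861.
−S·ln(1−ᾱ) = −390.0 × ln(1 − 0.2861) = 131.435.
V = 14 × 9 × 3 = 378 m³.
RT60 = 0.161 × 378 / 131.435 = 0.46 s.

0.46 s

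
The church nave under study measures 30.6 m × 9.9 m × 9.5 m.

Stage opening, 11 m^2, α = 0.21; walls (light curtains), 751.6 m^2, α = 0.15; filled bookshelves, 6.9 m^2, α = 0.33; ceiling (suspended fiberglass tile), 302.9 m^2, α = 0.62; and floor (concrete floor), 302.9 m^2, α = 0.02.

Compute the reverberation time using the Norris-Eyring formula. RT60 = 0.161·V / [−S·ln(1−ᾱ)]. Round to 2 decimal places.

S = Σ Sᵢ = 1375.3 m^2.
Absorption A = 11×0.21 + 751.6×0.15 + 6.9×0.33 + 302.9×0.62 + 302.9×0.02 = 311.183 sabins.
ᾱ = 311.183 / 1375.3 = 0.2263.
Eyring denominator: −S ln(1−ᾱ) = 352.862.
V = 30.6 × 9.9 × 9.5 = 2877.93 m³.
T = 0.161·V/[−S·ln(1−ᾱ)] = 0.161·2877.93/352.862 = 1.31 s.

1.31 s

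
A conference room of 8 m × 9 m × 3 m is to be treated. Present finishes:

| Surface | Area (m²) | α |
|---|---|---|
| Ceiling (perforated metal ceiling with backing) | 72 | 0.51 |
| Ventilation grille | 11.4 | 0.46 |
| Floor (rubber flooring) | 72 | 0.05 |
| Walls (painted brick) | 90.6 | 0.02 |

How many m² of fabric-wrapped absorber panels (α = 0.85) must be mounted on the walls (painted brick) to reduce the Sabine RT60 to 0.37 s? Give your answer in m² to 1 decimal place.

Total absorption A₁ = 72×0.51 + 11.4×0.46 + 72×0.05 + 90.6×0.02
  = 36.720 + 5.244 + 3.600 + 1.812 = 47.376 m² sabins.
Required A₂ = 0.161·216/0.37 = 93.989 sabins.
ΔA needed = 93.989 − 47.376 = 46.613 sabins.
Net gain per m²: Δα = 0.85 − 0.02 = 0.83.
Panel area = 46.613 / 0.83 = 56.2 m².

56.2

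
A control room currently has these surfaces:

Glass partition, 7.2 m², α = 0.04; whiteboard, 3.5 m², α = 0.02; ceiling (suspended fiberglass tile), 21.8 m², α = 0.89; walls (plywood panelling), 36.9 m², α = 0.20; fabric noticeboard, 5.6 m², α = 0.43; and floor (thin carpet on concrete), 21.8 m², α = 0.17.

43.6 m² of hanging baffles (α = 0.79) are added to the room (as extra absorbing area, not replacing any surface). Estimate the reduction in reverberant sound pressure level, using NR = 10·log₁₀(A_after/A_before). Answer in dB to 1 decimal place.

3.1 dB

Equivalent absorption area: A_before = 7.2×0.04 + 3.5×0.02 + 21.8×0.89 + 36.9×0.20 + 5.6×0.43 + 21.8×0.17 = 33.254 m².
Treatment contributes 43.6·0.79 = 34.444 sabins.
A_after = 33.254 + 34.444 = 67.698 sabins.
NR = 10·log₁₀(67.698/33.254) = 3.1 dB.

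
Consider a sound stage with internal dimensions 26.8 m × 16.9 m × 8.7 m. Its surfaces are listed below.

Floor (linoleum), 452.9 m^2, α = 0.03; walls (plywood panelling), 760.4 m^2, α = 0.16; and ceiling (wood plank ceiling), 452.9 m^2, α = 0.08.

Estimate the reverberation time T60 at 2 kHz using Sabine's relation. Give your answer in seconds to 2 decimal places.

Equivalent absorption area: A = 452.9·0.03 + 760.4·0.16 + 452.9·0.08 = 171.483 m^2.
V = 26.8·16.9·8.7 = 3940.404 m³.
RT60 = 0.161 · V / A = 0.161 × 3940.404 / 171.483 = 3.70 s.

3.70 s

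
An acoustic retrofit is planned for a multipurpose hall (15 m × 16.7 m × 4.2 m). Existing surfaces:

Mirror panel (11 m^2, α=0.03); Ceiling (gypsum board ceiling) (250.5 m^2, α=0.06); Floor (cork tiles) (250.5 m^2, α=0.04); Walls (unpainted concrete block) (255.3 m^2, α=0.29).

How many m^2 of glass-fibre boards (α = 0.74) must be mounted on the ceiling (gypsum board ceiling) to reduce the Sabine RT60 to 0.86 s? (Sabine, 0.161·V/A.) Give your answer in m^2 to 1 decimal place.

143.4

Total absorption A₁ = 11*0.03 + 250.5*0.06 + 250.5*0.04 + 255.3*0.29
  = 0.330 + 15.030 + 10.020 + 74.037 = 99.417 m^2 sabins.
V = 1052.1 m³. Target absorption A₂ = 0.161 × 1052.1 / 0.86 = 196.963 sabins.
ΔA needed = 196.963 − 99.417 = 97.546 sabins.
Net gain per m^2: Δα = 0.74 − 0.06 = 0.68.
Panel area = 97.546 / 0.68 = 143.4 m^2.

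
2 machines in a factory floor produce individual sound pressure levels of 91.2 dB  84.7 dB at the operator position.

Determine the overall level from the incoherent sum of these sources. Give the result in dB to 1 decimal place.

Σ 10^(Lᵢ/10) = 1.613e+09.
Combined level = 10 log₁₀(1.613e+09) = 92.1 dB.

92.1 dB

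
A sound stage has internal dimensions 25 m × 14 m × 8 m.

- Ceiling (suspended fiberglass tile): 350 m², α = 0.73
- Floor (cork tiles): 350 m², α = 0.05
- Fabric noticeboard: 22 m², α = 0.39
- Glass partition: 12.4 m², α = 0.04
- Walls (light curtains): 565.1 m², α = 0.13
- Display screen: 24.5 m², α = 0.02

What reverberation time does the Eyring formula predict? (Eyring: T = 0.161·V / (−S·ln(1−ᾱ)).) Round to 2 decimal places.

1.09 sec

Total surface area S = 350 + 350 + 22 + 12.4 + 565.1 + 24.5 = 1324.0 m².
Σ(Sᵢαᵢ) = 350·0.73 + 350·0.05 + 22·0.39 + 12.4·0.04 + 565.1·0.13 + 24.5·0.02 = 356.029.
ᾱ = 356.029 / 1324.0 = 0.2689.
Eyring denominator: −S ln(1−ᾱ) = 414.683.
V = 25 × 14 × 8 = 2800 m³.
RT60 = 0.161 × 2800 / 414.683 = 1.09 s.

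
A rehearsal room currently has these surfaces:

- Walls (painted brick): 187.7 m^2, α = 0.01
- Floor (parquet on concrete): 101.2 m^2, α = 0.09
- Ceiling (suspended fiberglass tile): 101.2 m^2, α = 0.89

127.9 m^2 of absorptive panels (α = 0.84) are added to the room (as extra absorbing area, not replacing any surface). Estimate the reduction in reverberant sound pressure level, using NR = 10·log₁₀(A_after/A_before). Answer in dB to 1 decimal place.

A_before = Σ Sᵢαᵢ = 187.7·0.01 + 101.2·0.09 + 101.2·0.89 = 101.053 sabins.
Added absorption = 127.9 × 0.84 = 107.436 sabins.
A_after = 101.053 + 107.436 = 208.489 sabins.
NR = 10·log₁₀(208.489/101.053) = 3.1 dB.

3.1 dB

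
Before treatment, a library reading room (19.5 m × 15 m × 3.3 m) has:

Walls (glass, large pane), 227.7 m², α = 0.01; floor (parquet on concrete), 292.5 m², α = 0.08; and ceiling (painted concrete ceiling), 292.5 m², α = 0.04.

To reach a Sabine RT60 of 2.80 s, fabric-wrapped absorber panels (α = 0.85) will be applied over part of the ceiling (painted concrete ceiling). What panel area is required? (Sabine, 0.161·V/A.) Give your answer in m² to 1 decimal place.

22.4

Total absorption A₁ = 227.7*0.01 + 292.5*0.08 + 292.5*0.04
  = 2.277 + 23.400 + 11.700 = 37.377 m² sabins.
Required A₂ = 0.161·965.25/2.80 = 55.502 sabins.
Absorption to add: 55.502 − 37.377 = 18.125 sabins.
Each m² of panel replacing the ceiling (painted concrete ceiling) adds (0.85 − 0.04) = 0.81 sabins.
Area = ΔA/Δα = 18.125/0.81 = 22.4 m².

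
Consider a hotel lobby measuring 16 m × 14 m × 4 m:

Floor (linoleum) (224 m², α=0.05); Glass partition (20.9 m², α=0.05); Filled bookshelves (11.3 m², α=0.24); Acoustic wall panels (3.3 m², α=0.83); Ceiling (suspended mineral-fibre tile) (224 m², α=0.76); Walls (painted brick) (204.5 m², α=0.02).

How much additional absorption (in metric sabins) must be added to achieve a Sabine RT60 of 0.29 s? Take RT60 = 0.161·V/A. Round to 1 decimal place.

305.4 sabins

Summing Sᵢαᵢ: 11.200 + 1.045 + 2.712 + 2.739 + 170.240 + 4.090 → A₁ = 192.026 sabins.
Target A₂ = 0.161·896/0.29 = 497.434 sabins (V = 896 m³).
Additional absorption ΔA = 497.434 − 192.026 = 305.4 sabins.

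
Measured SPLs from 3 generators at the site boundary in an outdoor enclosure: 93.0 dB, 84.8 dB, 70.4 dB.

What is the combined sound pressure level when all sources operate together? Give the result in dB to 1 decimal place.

Sum in the linear (power) domain: Σ 10^(Lᵢ/10) = 10^(93.0/10) + 10^(84.8/10) + 10^(70.4/10) = 2.308e+09.
L_total = 10·log₁₀(2.308e+09) = 93.6 dB.

93.6 dB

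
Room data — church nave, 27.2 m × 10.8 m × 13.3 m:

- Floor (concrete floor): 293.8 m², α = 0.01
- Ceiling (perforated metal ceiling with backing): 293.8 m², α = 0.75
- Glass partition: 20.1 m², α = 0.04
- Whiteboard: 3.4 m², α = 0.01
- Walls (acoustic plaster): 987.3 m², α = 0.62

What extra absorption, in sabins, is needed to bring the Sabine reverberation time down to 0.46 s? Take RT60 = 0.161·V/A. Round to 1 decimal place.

Total absorption A₁ = 293.8×0.01 + 293.8×0.75 + 20.1×0.04 + 3.4×0.01 + 987.3×0.62
  = 2.938 + 220.350 + 0.804 + 0.034 + 612.126 = 836.252 m² sabins.
Target A₂ = 0.161·3907.008/0.46 = 1367.453 sabins (V = 3907.008 m³).
Shortfall: 1367.453 − 836.252 = 531.2 sabins.

531.2 sabins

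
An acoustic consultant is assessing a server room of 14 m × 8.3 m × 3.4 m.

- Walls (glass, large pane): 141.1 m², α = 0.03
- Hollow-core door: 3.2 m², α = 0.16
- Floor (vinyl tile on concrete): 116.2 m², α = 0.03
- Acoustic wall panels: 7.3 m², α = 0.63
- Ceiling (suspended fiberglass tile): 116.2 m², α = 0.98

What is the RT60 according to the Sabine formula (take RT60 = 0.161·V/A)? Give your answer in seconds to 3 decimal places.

0.502 s

Equivalent absorption area: A = 141.1·0.03 + 3.2·0.16 + 116.2·0.03 + 7.3·0.63 + 116.2·0.98 = 126.706 m².
Volume V = 14 × 8.3 × 3.4 = 395.08 m³.
T = 0.161 V/A = 0.161·395.08/126.706 = 0.502 s.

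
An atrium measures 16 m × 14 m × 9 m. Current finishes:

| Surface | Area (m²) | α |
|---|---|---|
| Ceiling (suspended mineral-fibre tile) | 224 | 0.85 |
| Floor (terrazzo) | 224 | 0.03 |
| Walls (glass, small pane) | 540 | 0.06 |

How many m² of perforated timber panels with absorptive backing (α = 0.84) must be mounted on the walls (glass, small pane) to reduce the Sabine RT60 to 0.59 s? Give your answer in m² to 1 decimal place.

Total absorption A₁ = 224*0.85 + 224*0.03 + 540*0.06
  = 190.400 + 6.720 + 32.400 = 229.520 m² sabins.
V = 2016 m³. Target absorption A₂ = 0.161 × 2016 / 0.59 = 550.129 sabins.
ΔA needed = 550.129 − 229.520 = 320.609 sabins.
Net gain per m²: Δα = 0.84 − 0.06 = 0.78.
Area = ΔA/Δα = 320.609/0.78 = 411.0 m².

411.0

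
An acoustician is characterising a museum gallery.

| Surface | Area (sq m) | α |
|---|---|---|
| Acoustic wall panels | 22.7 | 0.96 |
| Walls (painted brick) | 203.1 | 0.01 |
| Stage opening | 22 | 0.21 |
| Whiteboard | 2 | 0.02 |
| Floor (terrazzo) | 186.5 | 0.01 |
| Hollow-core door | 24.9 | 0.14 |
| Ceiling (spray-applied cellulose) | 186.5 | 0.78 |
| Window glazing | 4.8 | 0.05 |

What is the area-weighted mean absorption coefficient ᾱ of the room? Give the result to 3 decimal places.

0.275

Total surface area S = 652.5 sq m.
Weighted sum Σ Sα = 179.544.
ᾱ = A/S = 0.275.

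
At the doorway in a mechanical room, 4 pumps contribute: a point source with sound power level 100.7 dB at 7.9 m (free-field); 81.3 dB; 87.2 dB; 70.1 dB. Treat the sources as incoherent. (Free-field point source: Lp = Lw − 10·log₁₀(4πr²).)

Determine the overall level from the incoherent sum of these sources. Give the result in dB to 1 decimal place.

88.4 dB

Source at 7.9 m: Lp = 100.7 − 10·log₁₀(4π·7.9²) = 100.7 − 10·log₁₀(784.267) = 71.8 dB.
Σ 10^(Lᵢ/10) = 6.851e+08.
Back to dB: 10·log₁₀ Σ = 88.4 dB.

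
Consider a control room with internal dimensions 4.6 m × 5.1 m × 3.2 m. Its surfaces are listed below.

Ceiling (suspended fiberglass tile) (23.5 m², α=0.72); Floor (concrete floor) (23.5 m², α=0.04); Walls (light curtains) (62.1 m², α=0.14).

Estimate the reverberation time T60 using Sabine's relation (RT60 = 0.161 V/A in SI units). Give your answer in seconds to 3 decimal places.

0.455 s

Equivalent absorption area: A = 23.5×0.72 + 23.5×0.04 + 62.1×0.14 = 26.554 m².
Room volume: 75.072 m³.
RT60 = 0.161 · V / A = 0.161 × 75.072 / 26.554 = 0.455 s.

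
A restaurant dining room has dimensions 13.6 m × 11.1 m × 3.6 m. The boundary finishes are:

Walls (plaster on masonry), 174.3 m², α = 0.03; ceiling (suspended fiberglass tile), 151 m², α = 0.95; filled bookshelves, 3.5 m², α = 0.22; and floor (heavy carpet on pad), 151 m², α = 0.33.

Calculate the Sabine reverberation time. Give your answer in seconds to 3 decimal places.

A = Σ Sᵢαᵢ = 174.3·0.03 + 151·0.95 + 3.5·0.22 + 151·0.33 = 199.279 sabins.
V = 13.6·11.1·3.6 = 543.456 m³.
RT60 = 0.161 · V / A = 0.161 × 543.456 / 199.279 = 0.439 s.

0.439 sec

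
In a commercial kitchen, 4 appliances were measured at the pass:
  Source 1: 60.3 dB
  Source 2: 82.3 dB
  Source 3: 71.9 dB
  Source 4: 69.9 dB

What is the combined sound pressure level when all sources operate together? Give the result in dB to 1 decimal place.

Converting to relative power and adding: 10^(60.3/10) + 10^(82.3/10) + 10^(71.9/10) + 10^(69.9/10) = 1.962e+08.
Back to dB: 10·log₁₀ Σ = 82.9 dB.

82.9 dB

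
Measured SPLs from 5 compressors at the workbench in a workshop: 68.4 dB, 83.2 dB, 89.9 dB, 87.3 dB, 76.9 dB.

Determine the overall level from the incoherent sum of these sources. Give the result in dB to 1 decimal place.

Converting to relative power and adding: 10^(68.4/10) + 10^(83.2/10) + 10^(89.9/10) + 10^(87.3/10) + 10^(76.9/10) = 1.779e+09.
Back to dB: 10·log₁₀ Σ = 92.5 dB.

92.5 dB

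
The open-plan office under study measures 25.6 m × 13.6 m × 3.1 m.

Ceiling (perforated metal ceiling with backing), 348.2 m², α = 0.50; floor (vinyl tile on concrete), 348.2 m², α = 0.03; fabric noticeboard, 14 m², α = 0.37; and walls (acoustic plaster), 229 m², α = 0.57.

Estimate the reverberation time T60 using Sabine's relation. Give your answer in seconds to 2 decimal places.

0.54 seconds

Equivalent absorption area: A = 348.2×0.50 + 348.2×0.03 + 14×0.37 + 229×0.57 = 320.256 m².
Room volume: 1079.296 m³.
RT60 = 0.161 · V / A = 0.161 × 1079.296 / 320.256 = 0.54 s.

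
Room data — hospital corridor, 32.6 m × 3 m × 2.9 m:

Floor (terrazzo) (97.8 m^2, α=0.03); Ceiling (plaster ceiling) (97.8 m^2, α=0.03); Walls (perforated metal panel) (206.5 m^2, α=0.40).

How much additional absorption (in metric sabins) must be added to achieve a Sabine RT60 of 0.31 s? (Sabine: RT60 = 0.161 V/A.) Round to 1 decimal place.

Total absorption A₁ = 97.8×0.03 + 97.8×0.03 + 206.5×0.40
  = 2.934 + 2.934 + 82.600 = 88.468 m^2 sabins.
V = 283.62 m³. Required absorption A₂ = 0.161 × 283.62 / 0.31 = 147.299 sabins.
Additional absorption ΔA = 147.299 − 88.468 = 58.8 sabins.

58.8 sabins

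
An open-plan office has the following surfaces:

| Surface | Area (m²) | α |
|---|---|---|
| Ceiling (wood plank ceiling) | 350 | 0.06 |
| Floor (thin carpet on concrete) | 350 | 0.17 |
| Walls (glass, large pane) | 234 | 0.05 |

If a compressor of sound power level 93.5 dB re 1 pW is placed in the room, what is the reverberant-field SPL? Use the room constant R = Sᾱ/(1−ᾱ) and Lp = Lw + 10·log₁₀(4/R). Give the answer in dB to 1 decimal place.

A = 92.200 sabins; S = 934.0 m².
ᾱ = 0.0987, so room constant R = A/(1−ᾱ) = 102.297 m².
Lp = 93.5 + 10·log₁₀(4/102.297) = 93.5 + (-14.08) = 79.4 dB.

79.4 dB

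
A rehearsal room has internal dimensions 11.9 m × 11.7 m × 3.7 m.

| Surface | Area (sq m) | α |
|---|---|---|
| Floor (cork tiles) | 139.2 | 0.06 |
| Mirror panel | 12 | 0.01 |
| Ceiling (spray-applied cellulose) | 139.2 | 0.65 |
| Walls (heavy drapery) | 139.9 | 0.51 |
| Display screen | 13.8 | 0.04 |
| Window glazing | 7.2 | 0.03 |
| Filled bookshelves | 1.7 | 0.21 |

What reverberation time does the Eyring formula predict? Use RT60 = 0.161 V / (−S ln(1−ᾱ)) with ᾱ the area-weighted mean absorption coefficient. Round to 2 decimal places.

S = Σ Sᵢ = 453.0 sq m.
Σ(Sᵢαᵢ) = 139.2·0.06 + 12·0.01 + 139.2·0.65 + 139.9·0.51 + 13.8·0.04 + 7.2·0.03 + 1.7·0.21 = 171.426.
ᾱ = 171.426 / 453.0 = 0.3784.
Eyring denominator: −S ln(1−ᾱ) = 215.383.
V = 11.9 × 11.7 × 3.7 = 515.151 m³.
RT60 = 0.161 × 515.151 / 215.383 = 0.39 s.

0.39 seconds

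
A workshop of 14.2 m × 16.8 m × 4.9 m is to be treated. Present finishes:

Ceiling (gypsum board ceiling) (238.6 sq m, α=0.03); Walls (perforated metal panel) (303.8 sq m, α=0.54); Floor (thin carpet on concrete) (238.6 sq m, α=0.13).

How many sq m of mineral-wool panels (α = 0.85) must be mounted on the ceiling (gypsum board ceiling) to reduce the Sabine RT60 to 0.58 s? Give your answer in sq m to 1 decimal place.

Summing Sᵢαᵢ: 7.158 + 164.052 + 31.018 → A₁ = 202.228 sabins.
Required A₂ = 0.161·1168.944/0.58 = 324.483 sabins.
ΔA needed = 324.483 − 202.228 = 122.255 sabins.
Net gain per sq m: Δα = 0.85 − 0.03 = 0.82.
Area = ΔA/Δα = 122.255/0.82 = 149.1 sq m.

149.1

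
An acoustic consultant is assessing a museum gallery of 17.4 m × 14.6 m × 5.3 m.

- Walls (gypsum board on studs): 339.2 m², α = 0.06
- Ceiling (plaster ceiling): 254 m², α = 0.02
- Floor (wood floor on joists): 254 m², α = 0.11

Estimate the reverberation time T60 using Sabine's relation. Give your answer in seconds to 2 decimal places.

Summing Sᵢαᵢ: 20.352 + 5.080 + 27.940 → A = 53.372 sabins.
V = 17.4·14.6·5.3 = 1346.412 m³.
Sabine: RT60 = 0.161 × 1346.412 / 53.372 = 4.06 s.

4.06 seconds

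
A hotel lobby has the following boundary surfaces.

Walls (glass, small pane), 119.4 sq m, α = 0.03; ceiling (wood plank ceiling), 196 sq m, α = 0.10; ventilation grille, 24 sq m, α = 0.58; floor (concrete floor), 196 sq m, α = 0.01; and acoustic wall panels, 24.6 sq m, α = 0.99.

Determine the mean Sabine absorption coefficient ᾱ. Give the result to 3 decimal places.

0.113

S = Σ Sᵢ = 119.4 + 196 + 24 + 196 + 24.6 = 560.0 sq m.
Weighted sum Σ Sα = 63.416.
ᾱ = A/S = 0.113.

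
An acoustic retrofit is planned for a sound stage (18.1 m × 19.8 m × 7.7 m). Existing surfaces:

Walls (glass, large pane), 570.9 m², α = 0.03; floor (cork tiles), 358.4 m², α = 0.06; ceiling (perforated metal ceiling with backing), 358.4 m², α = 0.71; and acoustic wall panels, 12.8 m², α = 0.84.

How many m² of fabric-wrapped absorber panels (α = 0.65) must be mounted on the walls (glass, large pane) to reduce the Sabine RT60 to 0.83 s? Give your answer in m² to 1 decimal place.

373.3

Equivalent absorption area: A₁ = 570.9×0.03 + 358.4×0.06 + 358.4×0.71 + 12.8×0.84 = 303.847 m².
V = 2759.526 m³. Target absorption A₂ = 0.161 × 2759.526 / 0.83 = 535.282 sabins.
ΔA needed = 535.282 − 303.847 = 231.435 sabins.
Net gain per m²: Δα = 0.65 − 0.03 = 0.62.
Panel area = 231.435 / 0.62 = 373.3 m².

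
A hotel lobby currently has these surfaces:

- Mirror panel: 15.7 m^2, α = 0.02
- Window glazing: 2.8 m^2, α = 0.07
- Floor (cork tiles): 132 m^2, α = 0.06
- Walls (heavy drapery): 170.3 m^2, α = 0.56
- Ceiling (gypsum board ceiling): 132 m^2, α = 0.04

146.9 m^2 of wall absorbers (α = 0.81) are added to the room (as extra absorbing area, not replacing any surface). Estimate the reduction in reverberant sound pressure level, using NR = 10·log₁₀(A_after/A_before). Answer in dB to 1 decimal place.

3.2 dB

Total absorption A_before = 15.7*0.02 + 2.8*0.07 + 132*0.06 + 170.3*0.56 + 132*0.04
  = 0.314 + 0.196 + 7.920 + 95.368 + 5.280 = 109.078 m^2 sabins.
Added absorption = 146.9 × 0.81 = 118.989 sabins.
A_after = 109.078 + 118.989 = 228.067 sabins.
NR = 10·log₁₀(228.067/109.078) = 3.2 dB.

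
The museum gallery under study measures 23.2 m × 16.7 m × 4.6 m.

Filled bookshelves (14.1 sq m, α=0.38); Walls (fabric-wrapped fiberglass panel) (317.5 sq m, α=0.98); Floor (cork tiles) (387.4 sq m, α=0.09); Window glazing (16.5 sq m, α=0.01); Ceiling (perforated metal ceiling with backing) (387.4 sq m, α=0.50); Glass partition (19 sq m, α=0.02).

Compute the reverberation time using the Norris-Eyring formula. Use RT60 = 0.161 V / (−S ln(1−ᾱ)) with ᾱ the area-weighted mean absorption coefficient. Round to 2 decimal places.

S = Σ Sᵢ = 1141.9 sq m.
Σ(Sᵢαᵢ) = 14.1·0.38 + 317.5·0.98 + 387.4·0.09 + 16.5·0.01 + 387.4·0.50 + 19·0.02 = 545.619.
Mean coefficient ᾱ = A/S = 0.4778.
−S·ln(1−ᾱ) = −1141.9 × ln(1 − 0.4778) = 741.898.
V = 23.2 × 16.7 × 4.6 = 1782.224 m³.
RT60 = 0.161 × 1782.224 / 741.898 = 0.39 s.

0.39 s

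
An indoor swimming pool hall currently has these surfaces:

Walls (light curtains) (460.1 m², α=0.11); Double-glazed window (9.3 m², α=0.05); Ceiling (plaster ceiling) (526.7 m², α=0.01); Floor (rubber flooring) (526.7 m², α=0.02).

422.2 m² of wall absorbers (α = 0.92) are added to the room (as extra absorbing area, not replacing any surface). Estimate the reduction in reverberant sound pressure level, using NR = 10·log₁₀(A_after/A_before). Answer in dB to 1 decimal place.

Total absorption A_before = 460.1*0.11 + 9.3*0.05 + 526.7*0.01 + 526.7*0.02
  = 50.611 + 0.465 + 5.267 + 10.534 = 66.877 m² sabins.
Added absorption = 422.2 × 0.92 = 388.424 sabins.
New total A_after = 455.301 sabins.
NR = 10·log₁₀(455.301/66.877) = 8.3 dB.

8.3 dB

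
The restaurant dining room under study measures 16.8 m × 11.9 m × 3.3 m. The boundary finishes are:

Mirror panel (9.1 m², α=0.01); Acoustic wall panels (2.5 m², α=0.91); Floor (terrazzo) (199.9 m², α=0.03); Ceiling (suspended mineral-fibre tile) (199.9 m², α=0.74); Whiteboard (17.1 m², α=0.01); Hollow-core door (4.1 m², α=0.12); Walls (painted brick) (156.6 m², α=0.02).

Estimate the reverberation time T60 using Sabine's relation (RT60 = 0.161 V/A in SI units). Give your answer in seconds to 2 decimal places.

0.66 seconds

Equivalent absorption area: A = 9.1×0.01 + 2.5×0.91 + 199.9×0.03 + 199.9×0.74 + 17.1×0.01 + 4.1×0.12 + 156.6×0.02 = 160.084 m².
Volume V = 16.8 × 11.9 × 3.3 = 659.736 m³.
Sabine: RT60 = 0.161 × 659.736 / 160.084 = 0.66 s.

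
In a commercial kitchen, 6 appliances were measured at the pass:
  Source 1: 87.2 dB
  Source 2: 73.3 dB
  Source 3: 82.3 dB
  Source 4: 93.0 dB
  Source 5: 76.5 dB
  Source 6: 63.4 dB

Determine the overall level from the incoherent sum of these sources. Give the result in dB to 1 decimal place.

94.4 dB

Sum in the linear (power) domain: Σ 10^(Lᵢ/10) = 10^(87.2/10) + 10^(73.3/10) + 10^(82.3/10) + 10^(93.0/10) + 10^(76.5/10) + 10^(63.4/10) = 2.758e+09.
Back to dB: 10·log₁₀ Σ = 94.4 dB.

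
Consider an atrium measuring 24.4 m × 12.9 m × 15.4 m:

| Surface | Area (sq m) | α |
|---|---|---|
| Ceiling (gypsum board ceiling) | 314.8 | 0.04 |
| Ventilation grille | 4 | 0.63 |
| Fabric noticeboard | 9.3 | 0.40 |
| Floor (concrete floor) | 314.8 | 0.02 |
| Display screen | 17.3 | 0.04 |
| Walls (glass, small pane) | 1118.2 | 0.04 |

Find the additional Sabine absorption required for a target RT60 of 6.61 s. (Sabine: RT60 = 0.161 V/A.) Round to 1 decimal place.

47.5 sabins

Summing Sᵢαᵢ: 12.592 + 2.520 + 3.720 + 6.296 + 0.692 + 44.728 → A₁ = 70.548 sabins.
For T = 6.61 s, need A₂ = 0.161·V/T = 0.161·4847.304/6.61 = 118.066 sabins.
Shortfall: 118.066 − 70.548 = 47.5 sabins.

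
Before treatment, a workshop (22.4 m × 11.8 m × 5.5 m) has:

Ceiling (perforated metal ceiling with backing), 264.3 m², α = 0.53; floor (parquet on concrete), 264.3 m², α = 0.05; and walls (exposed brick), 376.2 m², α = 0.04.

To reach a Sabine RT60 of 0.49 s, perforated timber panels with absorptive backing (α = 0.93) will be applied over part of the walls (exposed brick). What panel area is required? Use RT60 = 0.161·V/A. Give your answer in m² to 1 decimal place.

A₁ = Σ Sᵢαᵢ = 264.3×0.53 + 264.3×0.05 + 376.2×0.04 = 168.342 sabins.
Required A₂ = 0.161·1453.76/0.49 = 477.664 sabins.
Absorption to add: 477.664 − 168.342 = 309.322 sabins.
Each m² of panel replacing the walls (exposed brick) adds (0.93 − 0.04) = 0.89 sabins.
Area = ΔA/Δα = 309.322/0.89 = 347.6 m².

347.6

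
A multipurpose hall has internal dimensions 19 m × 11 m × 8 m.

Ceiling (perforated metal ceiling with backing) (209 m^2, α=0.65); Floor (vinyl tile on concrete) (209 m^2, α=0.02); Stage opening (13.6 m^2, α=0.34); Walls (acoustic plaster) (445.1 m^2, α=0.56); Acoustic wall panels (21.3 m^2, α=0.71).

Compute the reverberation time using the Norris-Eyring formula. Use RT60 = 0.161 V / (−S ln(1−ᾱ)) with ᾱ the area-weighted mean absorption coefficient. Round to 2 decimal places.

S = Σ Sᵢ = 898.0 m^2.
Σ(Sᵢαᵢ) = 209·0.65 + 209·0.02 + 13.6·0.34 + 445.1·0.56 + 21.3·0.71 = 409.033.
ᾱ = 409.033 / 898.0 = 0.4555.
−S·ln(1−ᾱ) = −898.0 × ln(1 − 0.4555) = 545.883.
V = 19 × 11 × 8 = 1672 m³.
RT60 = 0.161 × 1672 / 545.883 = 0.49 s.

0.49 seconds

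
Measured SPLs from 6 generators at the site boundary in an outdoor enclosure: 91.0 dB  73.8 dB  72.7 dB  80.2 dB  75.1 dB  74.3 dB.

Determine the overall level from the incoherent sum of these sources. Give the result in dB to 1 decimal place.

Σ 10^(Lᵢ/10) = 1.466e+09.
Combined level = 10 log₁₀(1.466e+09) = 91.7 dB.

91.7 dB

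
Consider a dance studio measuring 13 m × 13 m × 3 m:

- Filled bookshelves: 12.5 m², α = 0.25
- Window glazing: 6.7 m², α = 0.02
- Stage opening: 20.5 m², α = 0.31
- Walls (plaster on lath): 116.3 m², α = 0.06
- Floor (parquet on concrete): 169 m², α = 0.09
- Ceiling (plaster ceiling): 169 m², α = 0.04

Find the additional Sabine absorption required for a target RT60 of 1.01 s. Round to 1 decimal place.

Total absorption A₁ = 12.5*0.25 + 6.7*0.02 + 20.5*0.31 + 116.3*0.06 + 169*0.09 + 169*0.04
  = 3.125 + 0.134 + 6.355 + 6.978 + 15.210 + 6.760 = 38.562 m² sabins.
For T = 1.01 s, need A₂ = 0.161·V/T = 0.161·507/1.01 = 80.819 sabins.
ΔA = A₂ − A₁ = 80.819 − 38.562 = 42.3 sabins.

42.3 sabins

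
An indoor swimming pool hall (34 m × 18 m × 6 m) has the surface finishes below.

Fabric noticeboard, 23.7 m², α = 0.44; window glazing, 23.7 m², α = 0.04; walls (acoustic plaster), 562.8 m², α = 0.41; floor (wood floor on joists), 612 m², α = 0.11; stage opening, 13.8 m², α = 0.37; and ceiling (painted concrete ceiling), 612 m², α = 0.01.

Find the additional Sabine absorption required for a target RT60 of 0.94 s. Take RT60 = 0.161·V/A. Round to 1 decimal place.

Equivalent absorption area: A₁ = 23.7×0.44 + 23.7×0.04 + 562.8×0.41 + 612×0.11 + 13.8×0.37 + 612×0.01 = 320.670 m².
Target A₂ = 0.161·3672/0.94 = 628.928 sabins (V = 3672 m³).
Additional absorption ΔA = 628.928 − 320.670 = 308.3 sabins.

308.3 sabins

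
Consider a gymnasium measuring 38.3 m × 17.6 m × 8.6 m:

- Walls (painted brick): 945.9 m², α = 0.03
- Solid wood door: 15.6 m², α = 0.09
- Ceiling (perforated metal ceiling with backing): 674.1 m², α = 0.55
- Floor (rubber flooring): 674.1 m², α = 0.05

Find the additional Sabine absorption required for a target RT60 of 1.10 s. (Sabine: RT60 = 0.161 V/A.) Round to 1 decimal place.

414.2 sabins

A₁ = Σ Sᵢαᵢ = 945.9·0.03 + 15.6·0.09 + 674.1·0.55 + 674.1·0.05 = 434.241 sabins.
Target A₂ = 0.161·5797.088/1.10 = 848.483 sabins (V = 5797.088 m³).
Shortfall: 848.483 − 434.241 = 414.2 sabins.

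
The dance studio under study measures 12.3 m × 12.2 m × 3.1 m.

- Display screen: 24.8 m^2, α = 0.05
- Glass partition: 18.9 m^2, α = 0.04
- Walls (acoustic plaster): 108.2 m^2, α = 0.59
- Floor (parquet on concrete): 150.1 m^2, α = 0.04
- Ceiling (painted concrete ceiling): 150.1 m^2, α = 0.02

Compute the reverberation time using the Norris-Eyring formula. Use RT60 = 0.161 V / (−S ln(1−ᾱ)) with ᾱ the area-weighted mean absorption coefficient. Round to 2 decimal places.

0.92 seconds

S = Σ Sᵢ = 452.1 m^2.
Σ(Sᵢαᵢ) = 24.8×0.05 + 18.9×0.04 + 108.2×0.59 + 150.1×0.04 + 150.1×0.02 = 74.840.
Mean coefficient ᾱ = A/S = 0.1655.
Eyring denominator: −S ln(1−ᾱ) = 81.795.
V = 12.3 × 12.2 × 3.1 = 465.186 m³.
T = 0.161·V/[−S·ln(1−ᾱ)] = 0.161·465.186/81.795 = 0.92 s.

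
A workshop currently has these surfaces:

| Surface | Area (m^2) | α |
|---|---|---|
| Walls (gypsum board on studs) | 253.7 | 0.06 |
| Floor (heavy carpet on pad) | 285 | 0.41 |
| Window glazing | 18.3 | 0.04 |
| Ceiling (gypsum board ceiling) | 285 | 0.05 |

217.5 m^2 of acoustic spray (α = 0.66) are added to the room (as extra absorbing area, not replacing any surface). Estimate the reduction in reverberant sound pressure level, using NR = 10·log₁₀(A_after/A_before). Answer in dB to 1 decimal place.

3.0 dB

A_before = Σ Sᵢαᵢ = 253.7·0.06 + 285·0.41 + 18.3·0.04 + 285·0.05 = 147.054 sabins.
Treatment contributes 217.5·0.66 = 143.550 sabins.
A_after = 147.054 + 143.550 = 290.604 sabins.
Reduction = 10 log₁₀(A_after/A_before) = 10 log₁₀(1.9762) = 3.0 dB.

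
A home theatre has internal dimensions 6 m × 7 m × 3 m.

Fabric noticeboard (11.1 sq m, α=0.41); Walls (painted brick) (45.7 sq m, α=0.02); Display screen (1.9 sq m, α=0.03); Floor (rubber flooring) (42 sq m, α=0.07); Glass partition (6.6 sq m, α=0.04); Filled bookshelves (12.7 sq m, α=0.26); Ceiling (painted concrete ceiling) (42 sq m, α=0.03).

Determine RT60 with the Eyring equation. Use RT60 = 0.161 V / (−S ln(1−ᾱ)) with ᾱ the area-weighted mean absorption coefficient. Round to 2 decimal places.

S = Σ Sᵢ = 162.0 sq m.
Σ(Sᵢαᵢ) = 11.1·0.41 + 45.7·0.02 + 1.9·0.03 + 42·0.07 + 6.6·0.04 + 12.7·0.26 + 42·0.03 = 13.288.
ᾱ = 13.288 / 162.0 = 0.0820.
Eyring denominator: −S ln(1−ᾱ) = 13.860.
V = 6 × 7 × 3 = 126 m³.
RT60 = 0.161 × 126 / 13.860 = 1.46 s.

1.46 s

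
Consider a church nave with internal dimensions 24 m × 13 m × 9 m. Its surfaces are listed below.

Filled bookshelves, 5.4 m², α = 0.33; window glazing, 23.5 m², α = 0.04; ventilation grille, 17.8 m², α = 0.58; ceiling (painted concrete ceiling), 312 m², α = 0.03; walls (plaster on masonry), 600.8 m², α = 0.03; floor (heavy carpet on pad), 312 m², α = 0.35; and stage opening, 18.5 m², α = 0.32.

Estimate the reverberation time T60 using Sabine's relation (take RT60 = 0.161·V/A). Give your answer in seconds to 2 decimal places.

2.91 sec

A = Σ Sᵢαᵢ = 5.4×0.33 + 23.5×0.04 + 17.8×0.58 + 312×0.03 + 600.8×0.03 + 312×0.35 + 18.5×0.32 = 155.550 sabins.
Room volume: 2808 m³.
T = 0.161 V/A = 0.161·2808/155.550 = 2.91 s.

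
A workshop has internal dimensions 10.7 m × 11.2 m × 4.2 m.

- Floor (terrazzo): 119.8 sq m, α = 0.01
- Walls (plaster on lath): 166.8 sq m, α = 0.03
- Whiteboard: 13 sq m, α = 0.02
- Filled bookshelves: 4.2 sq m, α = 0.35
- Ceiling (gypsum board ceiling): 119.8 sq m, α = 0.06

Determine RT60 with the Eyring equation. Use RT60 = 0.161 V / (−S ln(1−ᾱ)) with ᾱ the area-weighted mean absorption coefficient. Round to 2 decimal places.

5.26 seconds

Total surface area S = 119.8 + 166.8 + 13 + 4.2 + 119.8 = 423.6 sq m.
Absorption A = 119.8×0.01 + 166.8×0.03 + 13×0.02 + 4.2×0.35 + 119.8×0.06 = 15.120 sabins.
Mean coefficient ᾱ = A/S = 0.0357.
−S·ln(1−ᾱ) = −423.6 × ln(1 − 0.0357) = 15.399.
V = 10.7 × 11.2 × 4.2 = 503.328 m³.
T = 0.161·V/[−S·ln(1−ᾱ)] = 0.161·503.328/15.399 = 5.26 s.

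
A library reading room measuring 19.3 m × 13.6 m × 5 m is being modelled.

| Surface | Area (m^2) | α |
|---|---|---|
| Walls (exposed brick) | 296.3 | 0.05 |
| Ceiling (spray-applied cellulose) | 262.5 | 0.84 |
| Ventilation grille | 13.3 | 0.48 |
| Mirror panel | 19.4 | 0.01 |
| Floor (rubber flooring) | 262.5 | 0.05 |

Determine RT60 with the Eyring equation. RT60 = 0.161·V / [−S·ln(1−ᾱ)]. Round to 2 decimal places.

S = Σ Sᵢ = 854.0 m^2.
Absorption A = 296.3·0.05 + 262.5·0.84 + 13.3·0.48 + 19.4·0.01 + 262.5·0.05 = 255.018 sabins.
ᾱ = 255.018 / 854.0 = 0.2986.
Eyring denominator: −S ln(1−ᾱ) = 302.894.
V = 19.3 × 13.6 × 5 = 1312.4 m³.
RT60 = 0.161 × 1312.4 / 302.894 = 0.70 s.

0.70 s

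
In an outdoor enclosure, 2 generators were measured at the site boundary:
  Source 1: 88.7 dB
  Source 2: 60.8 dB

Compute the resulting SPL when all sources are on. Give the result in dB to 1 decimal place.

Sum in the linear (power) domain: Σ 10^(Lᵢ/10) = 10^(88.7/10) + 10^(60.8/10) = 7.425e+08.
Back to dB: 10·log₁₀ Σ = 88.7 dB.

88.7 dB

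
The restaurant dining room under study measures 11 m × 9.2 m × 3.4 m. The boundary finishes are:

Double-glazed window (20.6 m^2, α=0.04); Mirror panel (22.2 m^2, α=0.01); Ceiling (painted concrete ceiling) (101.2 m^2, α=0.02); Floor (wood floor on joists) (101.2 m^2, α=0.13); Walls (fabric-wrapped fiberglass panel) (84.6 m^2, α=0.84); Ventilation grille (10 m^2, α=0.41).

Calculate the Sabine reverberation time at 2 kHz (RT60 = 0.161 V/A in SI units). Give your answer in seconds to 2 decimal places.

Summing Sᵢαᵢ: 0.824 + 0.222 + 2.024 + 13.156 + 71.064 + 4.100 → A = 91.390 sabins.
V = 11·9.2·3.4 = 344.08 m³.
Sabine: RT60 = 0.161 × 344.08 / 91.390 = 0.61 s.

0.61 sec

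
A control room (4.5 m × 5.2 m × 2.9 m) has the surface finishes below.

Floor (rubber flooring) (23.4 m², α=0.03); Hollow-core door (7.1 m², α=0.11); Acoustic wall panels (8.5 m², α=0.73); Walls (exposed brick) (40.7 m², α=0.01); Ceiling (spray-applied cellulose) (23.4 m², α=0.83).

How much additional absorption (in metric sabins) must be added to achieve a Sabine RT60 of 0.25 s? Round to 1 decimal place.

16.2 sabins

Equivalent absorption area: A₁ = 23.4*0.03 + 7.1*0.11 + 8.5*0.73 + 40.7*0.01 + 23.4*0.83 = 27.517 m².
Target A₂ = 0.161·67.86/0.25 = 43.702 sabins (V = 67.86 m³).
Shortfall: 43.702 − 27.517 = 16.2 sabins.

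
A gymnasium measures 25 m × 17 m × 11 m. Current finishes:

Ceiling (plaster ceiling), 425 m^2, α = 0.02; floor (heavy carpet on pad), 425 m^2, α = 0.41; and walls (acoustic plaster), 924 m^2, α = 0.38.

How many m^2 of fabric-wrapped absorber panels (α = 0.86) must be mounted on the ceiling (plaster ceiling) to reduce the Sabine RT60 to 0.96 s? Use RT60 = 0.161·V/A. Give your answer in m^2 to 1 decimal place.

Summing Sᵢαᵢ: 8.500 + 174.250 + 351.120 → A₁ = 533.870 sabins.
Required A₂ = 0.161·4675/0.96 = 784.036 sabins.
ΔA needed = 784.036 − 533.870 = 250.166 sabins.
Each m^2 of panel replacing the ceiling (plaster ceiling) adds (0.86 − 0.02) = 0.84 sabins.
Panel area = 250.166 / 0.84 = 297.8 m^2.

297.8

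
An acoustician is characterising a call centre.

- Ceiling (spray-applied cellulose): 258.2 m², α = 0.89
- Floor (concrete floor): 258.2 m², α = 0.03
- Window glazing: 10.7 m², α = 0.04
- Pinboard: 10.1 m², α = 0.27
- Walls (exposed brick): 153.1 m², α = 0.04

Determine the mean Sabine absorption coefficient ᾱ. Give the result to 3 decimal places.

S = Σ Sᵢ = 258.2 + 258.2 + 10.7 + 10.1 + 153.1 = 690.3 m².
Weighted sum Σ Sα = 246.823.
ᾱ = 246.823 / 690.3 = 0.358.

0.358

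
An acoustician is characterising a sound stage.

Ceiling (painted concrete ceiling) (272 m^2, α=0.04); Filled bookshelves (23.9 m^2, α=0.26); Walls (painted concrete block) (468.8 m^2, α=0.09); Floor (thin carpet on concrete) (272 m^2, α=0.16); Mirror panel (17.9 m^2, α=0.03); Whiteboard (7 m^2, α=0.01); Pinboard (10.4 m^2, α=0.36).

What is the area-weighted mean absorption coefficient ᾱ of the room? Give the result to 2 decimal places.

0.10

S = Σ Sᵢ = 272 + 23.9 + 468.8 + 272 + 17.9 + 7 + 10.4 = 1072.0 m^2.
A = 272*0.04 + 23.9*0.26 + 468.8*0.09 + 272*0.16 + 17.9*0.03 + 7*0.01 + 10.4*0.36 = 107.157 sabins.
ᾱ = 107.157 / 1072.0 = 0.10.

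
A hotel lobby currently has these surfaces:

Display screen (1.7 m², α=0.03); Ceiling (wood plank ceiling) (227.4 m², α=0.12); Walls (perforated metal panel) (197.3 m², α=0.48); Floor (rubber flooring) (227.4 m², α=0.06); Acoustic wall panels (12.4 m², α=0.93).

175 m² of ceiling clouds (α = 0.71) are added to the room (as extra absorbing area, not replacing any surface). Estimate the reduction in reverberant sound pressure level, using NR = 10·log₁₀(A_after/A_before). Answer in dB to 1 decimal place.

2.7 dB

Equivalent absorption area: A_before = 1.7×0.03 + 227.4×0.12 + 197.3×0.48 + 227.4×0.06 + 12.4×0.93 = 147.219 m².
Treatment contributes 175·0.71 = 124.250 sabins.
New total A_after = 271.469 sabins.
NR = 10·log₁₀(271.469/147.219) = 2.7 dB.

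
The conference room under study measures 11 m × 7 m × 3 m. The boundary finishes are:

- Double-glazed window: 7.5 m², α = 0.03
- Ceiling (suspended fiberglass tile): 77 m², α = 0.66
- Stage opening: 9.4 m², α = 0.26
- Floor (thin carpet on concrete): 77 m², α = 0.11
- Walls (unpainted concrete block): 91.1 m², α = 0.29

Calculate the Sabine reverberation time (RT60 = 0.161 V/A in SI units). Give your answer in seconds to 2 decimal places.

0.42 sec

A = Σ Sᵢαᵢ = 7.5*0.03 + 77*0.66 + 9.4*0.26 + 77*0.11 + 91.1*0.29 = 88.378 sabins.
Room volume: 231 m³.
Sabine: RT60 = 0.161 × 231 / 88.378 = 0.42 s.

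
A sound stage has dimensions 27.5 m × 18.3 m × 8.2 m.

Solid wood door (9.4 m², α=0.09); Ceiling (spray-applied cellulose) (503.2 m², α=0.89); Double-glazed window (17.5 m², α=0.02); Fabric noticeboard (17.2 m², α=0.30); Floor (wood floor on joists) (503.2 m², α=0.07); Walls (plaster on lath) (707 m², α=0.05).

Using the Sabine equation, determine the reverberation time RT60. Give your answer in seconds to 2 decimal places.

A = Σ Sᵢαᵢ = 9.4*0.09 + 503.2*0.89 + 17.5*0.02 + 17.2*0.30 + 503.2*0.07 + 707*0.05 = 524.778 sabins.
Volume V = 27.5 × 18.3 × 8.2 = 4126.65 m³.
Sabine: RT60 = 0.161 × 4126.65 / 524.778 = 1.27 s.

1.27 seconds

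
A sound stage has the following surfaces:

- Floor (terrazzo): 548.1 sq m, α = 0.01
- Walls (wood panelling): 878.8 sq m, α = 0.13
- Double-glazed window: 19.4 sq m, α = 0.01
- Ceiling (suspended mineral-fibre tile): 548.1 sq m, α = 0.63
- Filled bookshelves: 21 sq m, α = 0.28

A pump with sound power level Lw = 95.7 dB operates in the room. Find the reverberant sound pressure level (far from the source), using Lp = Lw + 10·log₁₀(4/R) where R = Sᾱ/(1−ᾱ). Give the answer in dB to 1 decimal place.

Σ(Sᵢαᵢ) = 548.1×0.01 + 878.8×0.13 + 19.4×0.01 + 548.1×0.63 + 21×0.28 = 471.102; total area S = 2015.4 sq m.
ᾱ = 0.2338, so room constant R = A/(1−ᾱ) = 614.855 sq m.
Lp = Lw + 10 log₁₀(4/R) = 95.7 -21.87 = 73.8 dB.

73.8 dB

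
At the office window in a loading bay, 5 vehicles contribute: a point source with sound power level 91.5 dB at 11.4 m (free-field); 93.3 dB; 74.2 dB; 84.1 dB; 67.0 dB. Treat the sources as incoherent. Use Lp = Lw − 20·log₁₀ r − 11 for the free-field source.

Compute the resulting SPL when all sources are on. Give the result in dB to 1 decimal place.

93.9 dB

Source at 11.4 m: Lp = 91.5 − 20·log₁₀(11.4) − 11 = 59.4 dB.
Converting to relative power and adding: 10^(59.4/10) + 10^(93.3/10) + 10^(74.2/10) + 10^(84.1/10) + 10^(67.0/10) = 2.427e+09.
Combined level = 10 log₁₀(2.427e+09) = 93.9 dB.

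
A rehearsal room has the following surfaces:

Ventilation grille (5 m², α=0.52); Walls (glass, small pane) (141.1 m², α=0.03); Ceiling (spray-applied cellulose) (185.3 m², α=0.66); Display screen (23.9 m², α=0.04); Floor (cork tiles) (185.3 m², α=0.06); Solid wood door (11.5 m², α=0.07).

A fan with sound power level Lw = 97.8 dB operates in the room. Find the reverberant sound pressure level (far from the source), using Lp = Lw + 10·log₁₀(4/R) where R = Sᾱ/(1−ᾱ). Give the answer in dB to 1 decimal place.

A = 142.010 sabins; S = 552.1 m².
ᾱ = 142.010/552.1 = 0.2572; R = Sᾱ/(1−ᾱ) = 142.010/(1−0.2572) = 191.182 m².
Lp = Lw + 10 log₁₀(4/R) = 97.8 -16.79 = 81.0 dB.

81.0 dB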